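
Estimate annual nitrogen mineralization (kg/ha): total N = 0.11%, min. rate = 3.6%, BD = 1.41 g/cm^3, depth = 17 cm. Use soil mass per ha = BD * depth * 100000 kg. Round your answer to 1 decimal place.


Step 1: Soil mass per ha = BD * depth * 100000 = 1.41 * 17 * 100000 = 2397000 kg
Step 2: Total N pool = soil mass * N%/100 = 2397000 * 0.11/100 = 2636.7 kg/ha
Step 3: N mineralized = N pool * rate%/100 = 2636.7 * 3.6/100 = 94.9 kg/ha/yr

94.9


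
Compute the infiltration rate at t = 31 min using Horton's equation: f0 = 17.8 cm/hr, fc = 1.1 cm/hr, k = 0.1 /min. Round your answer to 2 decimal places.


Step 1: f = fc + (f0 - fc) * exp(-k * t)
Step 2: exp(-0.1 * 31) = 0.045049
Step 3: f = 1.1 + (17.8 - 1.1) * 0.045049
Step 4: f = 1.1 + 16.7 * 0.045049
Step 5: f = 1.85 cm/hr

1.85


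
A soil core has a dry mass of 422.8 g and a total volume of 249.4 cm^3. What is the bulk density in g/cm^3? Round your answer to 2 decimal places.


Step 1: Identify the formula: BD = dry mass / volume
Step 2: Substitute values: BD = 422.8 / 249.4
Step 3: BD = 1.7 g/cm^3

1.7


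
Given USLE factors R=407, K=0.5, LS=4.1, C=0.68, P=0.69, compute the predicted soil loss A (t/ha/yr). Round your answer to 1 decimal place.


Step 1: A = R * K * LS * C * P
Step 2: R * K = 407 * 0.5 = 203.5
Step 3: (R*K) * LS = 203.5 * 4.1 = 834.35
Step 4: * C * P = 834.35 * 0.68 * 0.69 = 391.5
Step 5: A = 391.5 t/(ha*yr)

391.5


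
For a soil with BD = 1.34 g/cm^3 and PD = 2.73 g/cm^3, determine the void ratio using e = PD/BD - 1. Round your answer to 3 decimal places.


Step 1: e = PD / BD - 1
Step 2: e = 2.73 / 1.34 - 1
Step 3: e = 2.03731 - 1
Step 4: e = 1.037

1.037


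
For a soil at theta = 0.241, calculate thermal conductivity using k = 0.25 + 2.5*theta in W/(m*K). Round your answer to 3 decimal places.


Step 1: k = 0.25 + 2.5 * theta
Step 2: k = 0.25 + 2.5 * 0.241
Step 3: k = 0.25 + 0.603
Step 4: k = 0.853 W/(m*K)

0.853


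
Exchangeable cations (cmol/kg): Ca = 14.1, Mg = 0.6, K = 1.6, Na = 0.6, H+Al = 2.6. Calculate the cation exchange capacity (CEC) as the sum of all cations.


Step 1: CEC = Ca + Mg + K + Na + (H+Al)
Step 2: CEC = 14.1 + 0.6 + 1.6 + 0.6 + 2.6
Step 3: CEC = 19.5 cmol/kg

19.5


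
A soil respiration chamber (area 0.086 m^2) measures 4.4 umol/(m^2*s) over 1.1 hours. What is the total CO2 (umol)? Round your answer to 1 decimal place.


Step 1: Convert time to seconds: 1.1 hr * 3600 = 3960.0 s
Step 2: Total = flux * area * time_s
Step 3: Total = 4.4 * 0.086 * 3960.0
Step 4: Total = 1498.5 umol

1498.5


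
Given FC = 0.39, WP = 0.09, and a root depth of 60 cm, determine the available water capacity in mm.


Step 1: Available water = (FC - WP) * depth * 10
Step 2: AW = (0.39 - 0.09) * 60 * 10
Step 3: AW = 0.3 * 60 * 10
Step 4: AW = 180.0 mm

180.0


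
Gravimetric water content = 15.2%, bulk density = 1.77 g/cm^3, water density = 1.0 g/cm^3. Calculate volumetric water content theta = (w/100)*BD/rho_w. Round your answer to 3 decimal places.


Step 1: theta = (w / 100) * BD / rho_w
Step 2: theta = (15.2 / 100) * 1.77 / 1.0
Step 3: theta = 0.152 * 1.77
Step 4: theta = 0.269

0.269


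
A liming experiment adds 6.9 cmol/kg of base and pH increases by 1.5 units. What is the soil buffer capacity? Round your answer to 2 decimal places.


Step 1: BC = change in base / change in pH
Step 2: BC = 6.9 / 1.5
Step 3: BC = 4.6 cmol/(kg*pH unit)

4.6


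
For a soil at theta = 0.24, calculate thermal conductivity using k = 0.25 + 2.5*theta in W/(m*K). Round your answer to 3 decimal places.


Step 1: k = 0.25 + 2.5 * theta
Step 2: k = 0.25 + 2.5 * 0.24
Step 3: k = 0.25 + 0.6
Step 4: k = 0.85 W/(m*K)

0.85


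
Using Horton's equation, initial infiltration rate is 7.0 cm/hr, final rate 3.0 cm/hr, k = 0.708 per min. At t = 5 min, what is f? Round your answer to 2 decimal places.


Step 1: f = fc + (f0 - fc) * exp(-k * t)
Step 2: exp(-0.708 * 5) = 0.029013
Step 3: f = 3.0 + (7.0 - 3.0) * 0.029013
Step 4: f = 3.0 + 4.0 * 0.029013
Step 5: f = 3.12 cm/hr

3.12


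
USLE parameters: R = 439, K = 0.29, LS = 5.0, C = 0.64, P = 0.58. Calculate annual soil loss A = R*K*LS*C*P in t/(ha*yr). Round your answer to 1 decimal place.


Step 1: A = R * K * LS * C * P
Step 2: R * K = 439 * 0.29 = 127.31
Step 3: (R*K) * LS = 127.31 * 5.0 = 636.55
Step 4: * C * P = 636.55 * 0.64 * 0.58 = 236.3
Step 5: A = 236.3 t/(ha*yr)

236.3


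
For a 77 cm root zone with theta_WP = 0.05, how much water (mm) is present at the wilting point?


Step 1: Water (mm) = theta_WP * depth * 10
Step 2: Water = 0.05 * 77 * 10
Step 3: Water = 38.5 mm

38.5


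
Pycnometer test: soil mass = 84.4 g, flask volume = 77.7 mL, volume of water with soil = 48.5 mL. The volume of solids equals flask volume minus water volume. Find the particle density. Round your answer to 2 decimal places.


Step 1: Volume of solids = flask volume - water volume with soil
Step 2: V_solids = 77.7 - 48.5 = 29.2 mL
Step 3: Particle density = mass / V_solids = 84.4 / 29.2 = 2.89 g/cm^3

2.89


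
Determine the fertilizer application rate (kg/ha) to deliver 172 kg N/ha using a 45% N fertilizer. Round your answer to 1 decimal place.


Step 1: Fertilizer rate = target N / (N content / 100)
Step 2: Rate = 172 / (45 / 100)
Step 3: Rate = 172 / 0.45
Step 4: Rate = 382.2 kg/ha

382.2


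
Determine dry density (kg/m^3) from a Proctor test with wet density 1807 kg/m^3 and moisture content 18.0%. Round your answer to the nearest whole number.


Step 1: Dry density = wet density / (1 + w/100)
Step 2: Dry density = 1807 / (1 + 18.0/100)
Step 3: Dry density = 1807 / 1.18
Step 4: Dry density = 1531 kg/m^3

1531


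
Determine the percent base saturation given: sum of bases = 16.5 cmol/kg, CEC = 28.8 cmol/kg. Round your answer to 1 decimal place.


Step 1: BS = 100 * (sum of bases) / CEC
Step 2: BS = 100 * 16.5 / 28.8
Step 3: BS = 57.3%

57.3


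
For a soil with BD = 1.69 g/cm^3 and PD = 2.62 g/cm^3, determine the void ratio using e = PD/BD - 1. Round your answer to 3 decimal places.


Step 1: e = PD / BD - 1
Step 2: e = 2.62 / 1.69 - 1
Step 3: e = 1.5503 - 1
Step 4: e = 0.55

0.55


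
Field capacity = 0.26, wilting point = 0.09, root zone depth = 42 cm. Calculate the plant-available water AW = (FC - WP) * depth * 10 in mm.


Step 1: Available water = (FC - WP) * depth * 10
Step 2: AW = (0.26 - 0.09) * 42 * 10
Step 3: AW = 0.17 * 42 * 10
Step 4: AW = 71.4 mm

71.4


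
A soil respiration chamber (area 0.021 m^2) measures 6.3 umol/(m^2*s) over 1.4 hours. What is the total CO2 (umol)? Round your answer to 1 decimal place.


Step 1: Convert time to seconds: 1.4 hr * 3600 = 5040.0 s
Step 2: Total = flux * area * time_s
Step 3: Total = 6.3 * 0.021 * 5040.0
Step 4: Total = 666.8 umol

666.8


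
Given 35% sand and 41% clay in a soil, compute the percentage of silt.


Step 1: sand + silt + clay = 100%
Step 2: silt = 100 - sand - clay
Step 3: silt = 100 - 35 - 41
Step 4: silt = 24%

24


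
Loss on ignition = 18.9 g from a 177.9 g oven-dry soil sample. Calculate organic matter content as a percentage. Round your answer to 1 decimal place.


Step 1: OM% = 100 * LOI / sample mass
Step 2: OM = 100 * 18.9 / 177.9
Step 3: OM = 10.6%

10.6


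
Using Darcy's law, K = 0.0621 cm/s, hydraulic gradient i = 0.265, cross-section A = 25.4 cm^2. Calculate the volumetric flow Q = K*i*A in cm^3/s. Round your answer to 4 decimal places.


Step 1: Apply Darcy's law: Q = K * i * A
Step 2: Q = 0.0621 * 0.265 * 25.4
Step 3: Q = 0.418 cm^3/s

0.418


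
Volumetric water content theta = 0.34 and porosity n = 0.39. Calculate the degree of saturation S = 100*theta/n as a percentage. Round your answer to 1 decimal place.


Step 1: S = 100 * theta_v / n
Step 2: S = 100 * 0.34 / 0.39
Step 3: S = 87.2%

87.2


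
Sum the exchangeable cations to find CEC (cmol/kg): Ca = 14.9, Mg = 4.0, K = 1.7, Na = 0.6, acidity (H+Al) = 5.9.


Step 1: CEC = Ca + Mg + K + Na + (H+Al)
Step 2: CEC = 14.9 + 4.0 + 1.7 + 0.6 + 5.9
Step 3: CEC = 27.1 cmol/kg

27.1


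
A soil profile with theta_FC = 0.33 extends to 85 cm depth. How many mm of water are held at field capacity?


Step 1: Water (mm) = theta_FC * depth (cm) * 10
Step 2: Water = 0.33 * 85 * 10
Step 3: Water = 280.5 mm

280.5


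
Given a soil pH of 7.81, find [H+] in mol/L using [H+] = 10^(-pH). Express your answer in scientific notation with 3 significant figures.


Step 1: [H+] = 10^(-pH)
Step 2: [H+] = 10^(-7.81)
Step 3: [H+] = 1.55e-08 mol/L

1.55e-08


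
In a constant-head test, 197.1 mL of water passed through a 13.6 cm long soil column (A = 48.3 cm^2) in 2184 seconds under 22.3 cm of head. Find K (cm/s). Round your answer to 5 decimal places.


Step 1: K = Q * L / (A * t * h)
Step 2: Numerator = 197.1 * 13.6 = 2680.56
Step 3: Denominator = 48.3 * 2184 * 22.3 = 2352364.56
Step 4: K = 2680.56 / 2352364.56 = 0.00114 cm/s

0.00114


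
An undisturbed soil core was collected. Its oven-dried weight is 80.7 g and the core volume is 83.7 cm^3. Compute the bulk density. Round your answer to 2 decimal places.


Step 1: Identify the formula: BD = dry mass / volume
Step 2: Substitute values: BD = 80.7 / 83.7
Step 3: BD = 0.96 g/cm^3

0.96


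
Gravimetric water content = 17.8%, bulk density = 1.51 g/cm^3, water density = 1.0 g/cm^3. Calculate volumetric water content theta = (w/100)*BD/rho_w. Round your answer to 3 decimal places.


Step 1: theta = (w / 100) * BD / rho_w
Step 2: theta = (17.8 / 100) * 1.51 / 1.0
Step 3: theta = 0.178 * 1.51
Step 4: theta = 0.269

0.269


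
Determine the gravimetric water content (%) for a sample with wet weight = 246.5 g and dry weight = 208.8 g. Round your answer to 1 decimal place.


Step 1: Water mass = wet - dry = 246.5 - 208.8 = 37.7 g
Step 2: w = 100 * water mass / dry mass
Step 3: w = 100 * 37.7 / 208.8 = 18.1%

18.1


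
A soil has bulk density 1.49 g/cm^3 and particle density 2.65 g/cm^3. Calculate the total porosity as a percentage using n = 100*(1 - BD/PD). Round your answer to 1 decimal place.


Step 1: Formula: n = 100 * (1 - BD / PD)
Step 2: n = 100 * (1 - 1.49 / 2.65)
Step 3: n = 100 * (1 - 0.56226)
Step 4: n = 43.8%

43.8


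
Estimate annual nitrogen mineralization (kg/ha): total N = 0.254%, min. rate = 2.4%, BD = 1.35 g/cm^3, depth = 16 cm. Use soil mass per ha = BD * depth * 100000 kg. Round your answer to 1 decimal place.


Step 1: Soil mass per ha = BD * depth * 100000 = 1.35 * 16 * 100000 = 2160000 kg
Step 2: Total N pool = soil mass * N%/100 = 2160000 * 0.254/100 = 5486.4 kg/ha
Step 3: N mineralized = N pool * rate%/100 = 5486.4 * 2.4/100 = 131.7 kg/ha/yr

131.7


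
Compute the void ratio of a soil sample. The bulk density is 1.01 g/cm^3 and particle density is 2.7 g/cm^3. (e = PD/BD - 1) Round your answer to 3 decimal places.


Step 1: e = PD / BD - 1
Step 2: e = 2.7 / 1.01 - 1
Step 3: e = 2.67327 - 1
Step 4: e = 1.673

1.673


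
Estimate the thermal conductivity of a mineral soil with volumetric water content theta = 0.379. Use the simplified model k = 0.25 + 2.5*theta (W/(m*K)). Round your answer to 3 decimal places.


Step 1: k = 0.25 + 2.5 * theta
Step 2: k = 0.25 + 2.5 * 0.379
Step 3: k = 0.25 + 0.948
Step 4: k = 1.198 W/(m*K)

1.198


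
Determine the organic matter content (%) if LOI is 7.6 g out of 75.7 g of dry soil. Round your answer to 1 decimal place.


Step 1: OM% = 100 * LOI / sample mass
Step 2: OM = 100 * 7.6 / 75.7
Step 3: OM = 10.0%

10.0


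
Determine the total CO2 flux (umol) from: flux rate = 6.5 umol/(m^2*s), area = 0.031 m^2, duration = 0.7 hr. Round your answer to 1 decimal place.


Step 1: Convert time to seconds: 0.7 hr * 3600 = 2520.0 s
Step 2: Total = flux * area * time_s
Step 3: Total = 6.5 * 0.031 * 2520.0
Step 4: Total = 507.8 umol

507.8


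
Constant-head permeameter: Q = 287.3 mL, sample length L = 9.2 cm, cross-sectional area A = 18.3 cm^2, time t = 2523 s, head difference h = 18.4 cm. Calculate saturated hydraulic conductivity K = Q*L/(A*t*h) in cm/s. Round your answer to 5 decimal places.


Step 1: K = Q * L / (A * t * h)
Step 2: Numerator = 287.3 * 9.2 = 2643.16
Step 3: Denominator = 18.3 * 2523 * 18.4 = 849544.56
Step 4: K = 2643.16 / 849544.56 = 0.00311 cm/s

0.00311


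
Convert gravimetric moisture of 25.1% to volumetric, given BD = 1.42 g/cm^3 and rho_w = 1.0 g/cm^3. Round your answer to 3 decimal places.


Step 1: theta = (w / 100) * BD / rho_w
Step 2: theta = (25.1 / 100) * 1.42 / 1.0
Step 3: theta = 0.251 * 1.42
Step 4: theta = 0.356

0.356


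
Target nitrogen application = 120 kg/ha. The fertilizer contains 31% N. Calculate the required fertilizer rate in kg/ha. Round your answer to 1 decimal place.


Step 1: Fertilizer rate = target N / (N content / 100)
Step 2: Rate = 120 / (31 / 100)
Step 3: Rate = 120 / 0.31
Step 4: Rate = 387.1 kg/ha

387.1


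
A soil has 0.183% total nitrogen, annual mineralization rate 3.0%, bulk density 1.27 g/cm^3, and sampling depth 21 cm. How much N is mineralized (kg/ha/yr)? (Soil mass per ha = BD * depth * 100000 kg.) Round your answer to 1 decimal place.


Step 1: Soil mass per ha = BD * depth * 100000 = 1.27 * 21 * 100000 = 2667000 kg
Step 2: Total N pool = soil mass * N%/100 = 2667000 * 0.183/100 = 4880.61 kg/ha
Step 3: N mineralized = N pool * rate%/100 = 4880.61 * 3.0/100 = 146.4 kg/ha/yr

146.4


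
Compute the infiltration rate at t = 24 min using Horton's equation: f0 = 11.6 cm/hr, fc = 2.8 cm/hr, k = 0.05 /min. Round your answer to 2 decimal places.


Step 1: f = fc + (f0 - fc) * exp(-k * t)
Step 2: exp(-0.05 * 24) = 0.301194
Step 3: f = 2.8 + (11.6 - 2.8) * 0.301194
Step 4: f = 2.8 + 8.8 * 0.301194
Step 5: f = 5.45 cm/hr

5.45


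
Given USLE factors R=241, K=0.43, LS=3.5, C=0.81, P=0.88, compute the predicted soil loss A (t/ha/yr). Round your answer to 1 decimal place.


Step 1: A = R * K * LS * C * P
Step 2: R * K = 241 * 0.43 = 103.63
Step 3: (R*K) * LS = 103.63 * 3.5 = 362.705
Step 4: * C * P = 362.705 * 0.81 * 0.88 = 258.5
Step 5: A = 258.5 t/(ha*yr)

258.5


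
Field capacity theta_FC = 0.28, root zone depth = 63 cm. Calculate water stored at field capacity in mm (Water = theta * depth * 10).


Step 1: Water (mm) = theta_FC * depth (cm) * 10
Step 2: Water = 0.28 * 63 * 10
Step 3: Water = 176.4 mm

176.4


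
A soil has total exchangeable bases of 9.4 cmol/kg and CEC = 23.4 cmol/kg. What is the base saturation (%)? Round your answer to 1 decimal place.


Step 1: BS = 100 * (sum of bases) / CEC
Step 2: BS = 100 * 9.4 / 23.4
Step 3: BS = 40.2%

40.2


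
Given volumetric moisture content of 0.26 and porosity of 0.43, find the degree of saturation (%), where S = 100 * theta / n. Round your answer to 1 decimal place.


Step 1: S = 100 * theta_v / n
Step 2: S = 100 * 0.26 / 0.43
Step 3: S = 60.5%

60.5


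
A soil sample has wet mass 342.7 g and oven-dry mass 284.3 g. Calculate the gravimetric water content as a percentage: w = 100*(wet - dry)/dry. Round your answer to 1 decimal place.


Step 1: Water mass = wet - dry = 342.7 - 284.3 = 58.4 g
Step 2: w = 100 * water mass / dry mass
Step 3: w = 100 * 58.4 / 284.3 = 20.5%

20.5


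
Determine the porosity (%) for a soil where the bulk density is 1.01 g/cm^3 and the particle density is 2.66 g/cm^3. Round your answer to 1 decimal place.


Step 1: Formula: n = 100 * (1 - BD / PD)
Step 2: n = 100 * (1 - 1.01 / 2.66)
Step 3: n = 100 * (1 - 0.3797)
Step 4: n = 62.0%

62.0


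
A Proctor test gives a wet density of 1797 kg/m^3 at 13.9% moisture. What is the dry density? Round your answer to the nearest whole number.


Step 1: Dry density = wet density / (1 + w/100)
Step 2: Dry density = 1797 / (1 + 13.9/100)
Step 3: Dry density = 1797 / 1.139
Step 4: Dry density = 1578 kg/m^3

1578


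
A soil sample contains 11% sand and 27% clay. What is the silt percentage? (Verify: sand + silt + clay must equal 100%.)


Step 1: sand + silt + clay = 100%
Step 2: silt = 100 - sand - clay
Step 3: silt = 100 - 11 - 27
Step 4: silt = 62%

62


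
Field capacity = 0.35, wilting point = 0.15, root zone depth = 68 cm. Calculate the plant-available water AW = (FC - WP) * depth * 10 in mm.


Step 1: Available water = (FC - WP) * depth * 10
Step 2: AW = (0.35 - 0.15) * 68 * 10
Step 3: AW = 0.2 * 68 * 10
Step 4: AW = 136.0 mm

136.0


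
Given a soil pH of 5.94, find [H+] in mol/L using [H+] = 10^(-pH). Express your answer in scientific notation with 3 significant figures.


Step 1: [H+] = 10^(-pH)
Step 2: [H+] = 10^(-5.94)
Step 3: [H+] = 1.15e-06 mol/L

1.15e-06


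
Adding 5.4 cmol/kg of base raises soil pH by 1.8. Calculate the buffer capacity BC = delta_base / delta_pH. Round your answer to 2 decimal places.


Step 1: BC = change in base / change in pH
Step 2: BC = 5.4 / 1.8
Step 3: BC = 3.0 cmol/(kg*pH unit)

3.0


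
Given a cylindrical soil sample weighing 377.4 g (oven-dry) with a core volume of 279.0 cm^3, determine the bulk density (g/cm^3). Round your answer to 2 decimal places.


Step 1: Identify the formula: BD = dry mass / volume
Step 2: Substitute values: BD = 377.4 / 279.0
Step 3: BD = 1.35 g/cm^3

1.35


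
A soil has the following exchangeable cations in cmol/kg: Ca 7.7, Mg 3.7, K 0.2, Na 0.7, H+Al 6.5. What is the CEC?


Step 1: CEC = Ca + Mg + K + Na + (H+Al)
Step 2: CEC = 7.7 + 3.7 + 0.2 + 0.7 + 6.5
Step 3: CEC = 18.8 cmol/kg

18.8


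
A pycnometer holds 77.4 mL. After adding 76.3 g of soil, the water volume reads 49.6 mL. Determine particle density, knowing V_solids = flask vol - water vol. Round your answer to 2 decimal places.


Step 1: Volume of solids = flask volume - water volume with soil
Step 2: V_solids = 77.4 - 49.6 = 27.8 mL
Step 3: Particle density = mass / V_solids = 76.3 / 27.8 = 2.74 g/cm^3

2.74


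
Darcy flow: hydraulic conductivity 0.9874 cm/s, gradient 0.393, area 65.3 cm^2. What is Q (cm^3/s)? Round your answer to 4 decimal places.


Step 1: Apply Darcy's law: Q = K * i * A
Step 2: Q = 0.9874 * 0.393 * 65.3
Step 3: Q = 25.3395 cm^3/s

25.3395


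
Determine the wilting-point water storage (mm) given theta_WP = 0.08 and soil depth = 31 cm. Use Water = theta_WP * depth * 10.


Step 1: Water (mm) = theta_WP * depth * 10
Step 2: Water = 0.08 * 31 * 10
Step 3: Water = 24.8 mm

24.8


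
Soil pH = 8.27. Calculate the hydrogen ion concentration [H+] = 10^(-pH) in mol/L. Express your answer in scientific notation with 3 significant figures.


Step 1: [H+] = 10^(-pH)
Step 2: [H+] = 10^(-8.27)
Step 3: [H+] = 5.37e-09 mol/L

5.37e-09


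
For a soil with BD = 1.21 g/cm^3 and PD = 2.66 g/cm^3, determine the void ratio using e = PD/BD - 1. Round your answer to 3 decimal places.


Step 1: e = PD / BD - 1
Step 2: e = 2.66 / 1.21 - 1
Step 3: e = 2.19835 - 1
Step 4: e = 1.198

1.198


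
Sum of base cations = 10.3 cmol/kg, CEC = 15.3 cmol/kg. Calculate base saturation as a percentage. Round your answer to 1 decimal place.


Step 1: BS = 100 * (sum of bases) / CEC
Step 2: BS = 100 * 10.3 / 15.3
Step 3: BS = 67.3%

67.3


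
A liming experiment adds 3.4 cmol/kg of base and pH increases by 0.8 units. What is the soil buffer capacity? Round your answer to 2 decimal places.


Step 1: BC = change in base / change in pH
Step 2: BC = 3.4 / 0.8
Step 3: BC = 4.25 cmol/(kg*pH unit)

4.25


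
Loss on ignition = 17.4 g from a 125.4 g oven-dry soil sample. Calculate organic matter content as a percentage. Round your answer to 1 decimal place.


Step 1: OM% = 100 * LOI / sample mass
Step 2: OM = 100 * 17.4 / 125.4
Step 3: OM = 13.9%

13.9


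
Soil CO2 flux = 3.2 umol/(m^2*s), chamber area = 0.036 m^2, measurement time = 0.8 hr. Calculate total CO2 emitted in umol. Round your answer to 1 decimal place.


Step 1: Convert time to seconds: 0.8 hr * 3600 = 2880.0 s
Step 2: Total = flux * area * time_s
Step 3: Total = 3.2 * 0.036 * 2880.0
Step 4: Total = 331.8 umol

331.8


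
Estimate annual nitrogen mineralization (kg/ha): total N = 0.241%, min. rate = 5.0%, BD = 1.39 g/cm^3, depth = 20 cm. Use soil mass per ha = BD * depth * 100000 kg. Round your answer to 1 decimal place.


Step 1: Soil mass per ha = BD * depth * 100000 = 1.39 * 20 * 100000 = 2780000 kg
Step 2: Total N pool = soil mass * N%/100 = 2780000 * 0.241/100 = 6699.8 kg/ha
Step 3: N mineralized = N pool * rate%/100 = 6699.8 * 5.0/100 = 335.0 kg/ha/yr

335.0


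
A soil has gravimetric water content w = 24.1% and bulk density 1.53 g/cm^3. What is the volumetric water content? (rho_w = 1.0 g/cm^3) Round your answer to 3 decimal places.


Step 1: theta = (w / 100) * BD / rho_w
Step 2: theta = (24.1 / 100) * 1.53 / 1.0
Step 3: theta = 0.241 * 1.53
Step 4: theta = 0.369

0.369


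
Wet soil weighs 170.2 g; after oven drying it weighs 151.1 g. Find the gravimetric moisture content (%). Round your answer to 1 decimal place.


Step 1: Water mass = wet - dry = 170.2 - 151.1 = 19.1 g
Step 2: w = 100 * water mass / dry mass
Step 3: w = 100 * 19.1 / 151.1 = 12.6%

12.6


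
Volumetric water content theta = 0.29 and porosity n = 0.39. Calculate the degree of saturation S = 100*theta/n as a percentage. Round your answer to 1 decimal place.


Step 1: S = 100 * theta_v / n
Step 2: S = 100 * 0.29 / 0.39
Step 3: S = 74.4%

74.4


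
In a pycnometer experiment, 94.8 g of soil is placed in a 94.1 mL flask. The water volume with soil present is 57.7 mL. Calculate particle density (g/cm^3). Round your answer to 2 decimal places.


Step 1: Volume of solids = flask volume - water volume with soil
Step 2: V_solids = 94.1 - 57.7 = 36.4 mL
Step 3: Particle density = mass / V_solids = 94.8 / 36.4 = 2.6 g/cm^3

2.6


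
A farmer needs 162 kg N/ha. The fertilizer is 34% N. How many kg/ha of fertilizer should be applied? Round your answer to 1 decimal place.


Step 1: Fertilizer rate = target N / (N content / 100)
Step 2: Rate = 162 / (34 / 100)
Step 3: Rate = 162 / 0.34
Step 4: Rate = 476.5 kg/ha

476.5


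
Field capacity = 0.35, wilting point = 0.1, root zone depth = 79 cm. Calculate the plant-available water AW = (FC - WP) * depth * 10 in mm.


Step 1: Available water = (FC - WP) * depth * 10
Step 2: AW = (0.35 - 0.1) * 79 * 10
Step 3: AW = 0.25 * 79 * 10
Step 4: AW = 197.5 mm

197.5


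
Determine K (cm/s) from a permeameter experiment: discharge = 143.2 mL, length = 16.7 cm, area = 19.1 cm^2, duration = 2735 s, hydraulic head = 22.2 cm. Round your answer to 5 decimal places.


Step 1: K = Q * L / (A * t * h)
Step 2: Numerator = 143.2 * 16.7 = 2391.44
Step 3: Denominator = 19.1 * 2735 * 22.2 = 1159694.7
Step 4: K = 2391.44 / 1159694.7 = 0.00206 cm/s

0.00206


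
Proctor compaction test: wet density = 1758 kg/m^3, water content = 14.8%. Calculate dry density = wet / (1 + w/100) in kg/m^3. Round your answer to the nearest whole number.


Step 1: Dry density = wet density / (1 + w/100)
Step 2: Dry density = 1758 / (1 + 14.8/100)
Step 3: Dry density = 1758 / 1.148
Step 4: Dry density = 1531 kg/m^3

1531


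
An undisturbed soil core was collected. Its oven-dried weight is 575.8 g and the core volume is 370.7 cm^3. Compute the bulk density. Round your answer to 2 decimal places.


Step 1: Identify the formula: BD = dry mass / volume
Step 2: Substitute values: BD = 575.8 / 370.7
Step 3: BD = 1.55 g/cm^3

1.55


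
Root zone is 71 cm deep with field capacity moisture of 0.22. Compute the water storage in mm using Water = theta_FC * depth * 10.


Step 1: Water (mm) = theta_FC * depth (cm) * 10
Step 2: Water = 0.22 * 71 * 10
Step 3: Water = 156.2 mm

156.2


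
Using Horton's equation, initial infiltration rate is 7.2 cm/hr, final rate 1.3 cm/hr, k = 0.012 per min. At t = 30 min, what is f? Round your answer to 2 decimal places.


Step 1: f = fc + (f0 - fc) * exp(-k * t)
Step 2: exp(-0.012 * 30) = 0.697676
Step 3: f = 1.3 + (7.2 - 1.3) * 0.697676
Step 4: f = 1.3 + 5.9 * 0.697676
Step 5: f = 5.42 cm/hr

5.42


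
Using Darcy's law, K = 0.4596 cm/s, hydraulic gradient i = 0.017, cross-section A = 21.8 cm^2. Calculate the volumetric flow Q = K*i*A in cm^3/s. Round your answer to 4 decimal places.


Step 1: Apply Darcy's law: Q = K * i * A
Step 2: Q = 0.4596 * 0.017 * 21.8
Step 3: Q = 0.1703 cm^3/s

0.1703


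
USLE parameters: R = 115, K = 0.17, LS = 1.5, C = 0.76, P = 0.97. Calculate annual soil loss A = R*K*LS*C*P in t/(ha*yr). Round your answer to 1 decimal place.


Step 1: A = R * K * LS * C * P
Step 2: R * K = 115 * 0.17 = 19.55
Step 3: (R*K) * LS = 19.55 * 1.5 = 29.325
Step 4: * C * P = 29.325 * 0.76 * 0.97 = 21.6
Step 5: A = 21.6 t/(ha*yr)

21.6


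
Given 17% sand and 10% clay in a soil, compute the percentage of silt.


Step 1: sand + silt + clay = 100%
Step 2: silt = 100 - sand - clay
Step 3: silt = 100 - 17 - 10
Step 4: silt = 73%

73


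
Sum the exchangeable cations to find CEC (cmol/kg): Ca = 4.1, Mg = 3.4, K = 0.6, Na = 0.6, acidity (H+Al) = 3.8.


Step 1: CEC = Ca + Mg + K + Na + (H+Al)
Step 2: CEC = 4.1 + 3.4 + 0.6 + 0.6 + 3.8
Step 3: CEC = 12.5 cmol/kg

12.5


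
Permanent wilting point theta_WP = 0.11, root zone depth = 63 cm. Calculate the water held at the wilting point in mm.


Step 1: Water (mm) = theta_WP * depth * 10
Step 2: Water = 0.11 * 63 * 10
Step 3: Water = 69.3 mm

69.3


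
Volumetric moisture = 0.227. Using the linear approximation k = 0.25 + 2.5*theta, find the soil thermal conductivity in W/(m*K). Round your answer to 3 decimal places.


Step 1: k = 0.25 + 2.5 * theta
Step 2: k = 0.25 + 2.5 * 0.227
Step 3: k = 0.25 + 0.568
Step 4: k = 0.818 W/(m*K)

0.818


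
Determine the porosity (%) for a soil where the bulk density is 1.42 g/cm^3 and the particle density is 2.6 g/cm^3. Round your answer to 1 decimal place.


Step 1: Formula: n = 100 * (1 - BD / PD)
Step 2: n = 100 * (1 - 1.42 / 2.6)
Step 3: n = 100 * (1 - 0.54615)
Step 4: n = 45.4%

45.4


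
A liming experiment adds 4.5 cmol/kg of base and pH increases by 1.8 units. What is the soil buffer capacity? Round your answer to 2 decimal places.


Step 1: BC = change in base / change in pH
Step 2: BC = 4.5 / 1.8
Step 3: BC = 2.5 cmol/(kg*pH unit)

2.5


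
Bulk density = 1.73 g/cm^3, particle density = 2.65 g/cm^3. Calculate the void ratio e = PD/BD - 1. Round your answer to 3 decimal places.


Step 1: e = PD / BD - 1
Step 2: e = 2.65 / 1.73 - 1
Step 3: e = 1.53179 - 1
Step 4: e = 0.532

0.532


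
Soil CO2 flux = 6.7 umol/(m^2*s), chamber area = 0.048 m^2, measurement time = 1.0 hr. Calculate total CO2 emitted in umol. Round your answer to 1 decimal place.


Step 1: Convert time to seconds: 1.0 hr * 3600 = 3600.0 s
Step 2: Total = flux * area * time_s
Step 3: Total = 6.7 * 0.048 * 3600.0
Step 4: Total = 1157.8 umol

1157.8


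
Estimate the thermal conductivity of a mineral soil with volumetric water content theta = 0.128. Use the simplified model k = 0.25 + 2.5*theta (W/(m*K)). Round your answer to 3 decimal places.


Step 1: k = 0.25 + 2.5 * theta
Step 2: k = 0.25 + 2.5 * 0.128
Step 3: k = 0.25 + 0.32
Step 4: k = 0.57 W/(m*K)

0.57


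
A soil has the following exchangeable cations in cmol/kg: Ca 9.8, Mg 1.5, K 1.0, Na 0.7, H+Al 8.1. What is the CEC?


Step 1: CEC = Ca + Mg + K + Na + (H+Al)
Step 2: CEC = 9.8 + 1.5 + 1.0 + 0.7 + 8.1
Step 3: CEC = 21.1 cmol/kg

21.1


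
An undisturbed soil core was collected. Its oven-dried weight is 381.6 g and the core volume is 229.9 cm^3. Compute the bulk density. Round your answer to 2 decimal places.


Step 1: Identify the formula: BD = dry mass / volume
Step 2: Substitute values: BD = 381.6 / 229.9
Step 3: BD = 1.66 g/cm^3

1.66


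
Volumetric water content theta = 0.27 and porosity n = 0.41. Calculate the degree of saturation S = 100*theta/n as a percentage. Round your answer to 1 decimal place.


Step 1: S = 100 * theta_v / n
Step 2: S = 100 * 0.27 / 0.41
Step 3: S = 65.9%

65.9


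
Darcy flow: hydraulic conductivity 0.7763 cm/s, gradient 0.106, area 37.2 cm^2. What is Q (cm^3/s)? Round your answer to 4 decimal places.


Step 1: Apply Darcy's law: Q = K * i * A
Step 2: Q = 0.7763 * 0.106 * 37.2
Step 3: Q = 3.0611 cm^3/s

3.0611


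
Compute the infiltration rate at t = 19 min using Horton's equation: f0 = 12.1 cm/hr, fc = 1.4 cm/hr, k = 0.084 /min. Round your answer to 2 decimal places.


Step 1: f = fc + (f0 - fc) * exp(-k * t)
Step 2: exp(-0.084 * 19) = 0.202706
Step 3: f = 1.4 + (12.1 - 1.4) * 0.202706
Step 4: f = 1.4 + 10.7 * 0.202706
Step 5: f = 3.57 cm/hr

3.57


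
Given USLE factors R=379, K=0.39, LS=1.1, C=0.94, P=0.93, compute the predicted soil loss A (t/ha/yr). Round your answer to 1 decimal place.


Step 1: A = R * K * LS * C * P
Step 2: R * K = 379 * 0.39 = 147.81
Step 3: (R*K) * LS = 147.81 * 1.1 = 162.591
Step 4: * C * P = 162.591 * 0.94 * 0.93 = 142.1
Step 5: A = 142.1 t/(ha*yr)

142.1


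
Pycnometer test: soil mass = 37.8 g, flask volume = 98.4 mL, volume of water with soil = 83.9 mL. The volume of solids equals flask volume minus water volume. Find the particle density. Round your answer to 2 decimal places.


Step 1: Volume of solids = flask volume - water volume with soil
Step 2: V_solids = 98.4 - 83.9 = 14.5 mL
Step 3: Particle density = mass / V_solids = 37.8 / 14.5 = 2.61 g/cm^3

2.61


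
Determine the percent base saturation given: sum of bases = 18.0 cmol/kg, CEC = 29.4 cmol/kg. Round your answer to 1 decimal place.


Step 1: BS = 100 * (sum of bases) / CEC
Step 2: BS = 100 * 18.0 / 29.4
Step 3: BS = 61.2%

61.2


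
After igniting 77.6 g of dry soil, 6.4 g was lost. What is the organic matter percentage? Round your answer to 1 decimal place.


Step 1: OM% = 100 * LOI / sample mass
Step 2: OM = 100 * 6.4 / 77.6
Step 3: OM = 8.2%

8.2


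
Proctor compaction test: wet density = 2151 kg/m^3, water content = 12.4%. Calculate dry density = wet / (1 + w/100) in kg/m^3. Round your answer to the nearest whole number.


Step 1: Dry density = wet density / (1 + w/100)
Step 2: Dry density = 2151 / (1 + 12.4/100)
Step 3: Dry density = 2151 / 1.124
Step 4: Dry density = 1914 kg/m^3

1914


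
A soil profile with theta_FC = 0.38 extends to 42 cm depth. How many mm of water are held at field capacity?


Step 1: Water (mm) = theta_FC * depth (cm) * 10
Step 2: Water = 0.38 * 42 * 10
Step 3: Water = 159.6 mm

159.6


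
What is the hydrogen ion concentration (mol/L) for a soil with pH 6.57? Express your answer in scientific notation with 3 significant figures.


Step 1: [H+] = 10^(-pH)
Step 2: [H+] = 10^(-6.57)
Step 3: [H+] = 2.69e-07 mol/L

2.69e-07


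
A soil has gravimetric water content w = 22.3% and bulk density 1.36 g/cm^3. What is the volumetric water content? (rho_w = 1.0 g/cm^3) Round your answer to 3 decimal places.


Step 1: theta = (w / 100) * BD / rho_w
Step 2: theta = (22.3 / 100) * 1.36 / 1.0
Step 3: theta = 0.223 * 1.36
Step 4: theta = 0.303

0.303


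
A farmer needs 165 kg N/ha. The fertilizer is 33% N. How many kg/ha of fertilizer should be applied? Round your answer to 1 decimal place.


Step 1: Fertilizer rate = target N / (N content / 100)
Step 2: Rate = 165 / (33 / 100)
Step 3: Rate = 165 / 0.33
Step 4: Rate = 500.0 kg/ha

500.0


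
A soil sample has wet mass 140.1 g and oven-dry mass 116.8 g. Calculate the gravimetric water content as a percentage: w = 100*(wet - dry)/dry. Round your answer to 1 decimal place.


Step 1: Water mass = wet - dry = 140.1 - 116.8 = 23.3 g
Step 2: w = 100 * water mass / dry mass
Step 3: w = 100 * 23.3 / 116.8 = 19.9%

19.9


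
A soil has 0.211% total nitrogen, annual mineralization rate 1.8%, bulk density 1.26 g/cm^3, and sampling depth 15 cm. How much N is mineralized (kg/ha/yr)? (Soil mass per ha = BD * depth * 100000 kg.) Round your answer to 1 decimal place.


Step 1: Soil mass per ha = BD * depth * 100000 = 1.26 * 15 * 100000 = 1890000 kg
Step 2: Total N pool = soil mass * N%/100 = 1890000 * 0.211/100 = 3987.9 kg/ha
Step 3: N mineralized = N pool * rate%/100 = 3987.9 * 1.8/100 = 71.8 kg/ha/yr

71.8


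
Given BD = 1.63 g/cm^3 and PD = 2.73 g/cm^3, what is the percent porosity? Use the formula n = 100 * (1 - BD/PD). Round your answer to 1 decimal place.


Step 1: Formula: n = 100 * (1 - BD / PD)
Step 2: n = 100 * (1 - 1.63 / 2.73)
Step 3: n = 100 * (1 - 0.59707)
Step 4: n = 40.3%

40.3


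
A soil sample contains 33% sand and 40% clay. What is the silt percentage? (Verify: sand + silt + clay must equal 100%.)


Step 1: sand + silt + clay = 100%
Step 2: silt = 100 - sand - clay
Step 3: silt = 100 - 33 - 40
Step 4: silt = 27%

27


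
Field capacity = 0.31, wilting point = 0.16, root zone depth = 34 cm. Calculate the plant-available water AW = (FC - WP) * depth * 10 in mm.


Step 1: Available water = (FC - WP) * depth * 10
Step 2: AW = (0.31 - 0.16) * 34 * 10
Step 3: AW = 0.15 * 34 * 10
Step 4: AW = 51.0 mm

51.0


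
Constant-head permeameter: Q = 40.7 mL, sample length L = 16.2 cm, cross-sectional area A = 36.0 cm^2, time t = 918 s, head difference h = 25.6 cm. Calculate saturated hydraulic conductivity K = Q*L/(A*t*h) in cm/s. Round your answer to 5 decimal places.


Step 1: K = Q * L / (A * t * h)
Step 2: Numerator = 40.7 * 16.2 = 659.34
Step 3: Denominator = 36.0 * 918 * 25.6 = 846028.8
Step 4: K = 659.34 / 846028.8 = 0.00078 cm/s

0.00078


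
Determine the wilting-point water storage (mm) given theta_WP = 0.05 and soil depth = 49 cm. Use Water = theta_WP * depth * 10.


Step 1: Water (mm) = theta_WP * depth * 10
Step 2: Water = 0.05 * 49 * 10
Step 3: Water = 24.5 mm

24.5


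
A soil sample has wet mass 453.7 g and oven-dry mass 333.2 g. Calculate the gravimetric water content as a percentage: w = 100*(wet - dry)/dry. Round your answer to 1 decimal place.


Step 1: Water mass = wet - dry = 453.7 - 333.2 = 120.5 g
Step 2: w = 100 * water mass / dry mass
Step 3: w = 100 * 120.5 / 333.2 = 36.2%

36.2


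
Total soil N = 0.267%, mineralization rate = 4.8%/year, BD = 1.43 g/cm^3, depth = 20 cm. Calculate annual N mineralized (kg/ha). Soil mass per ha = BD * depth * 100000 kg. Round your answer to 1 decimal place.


Step 1: Soil mass per ha = BD * depth * 100000 = 1.43 * 20 * 100000 = 2860000 kg
Step 2: Total N pool = soil mass * N%/100 = 2860000 * 0.267/100 = 7636.2 kg/ha
Step 3: N mineralized = N pool * rate%/100 = 7636.2 * 4.8/100 = 366.5 kg/ha/yr

366.5


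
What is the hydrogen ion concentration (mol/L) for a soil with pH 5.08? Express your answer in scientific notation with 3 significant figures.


Step 1: [H+] = 10^(-pH)
Step 2: [H+] = 10^(-5.08)
Step 3: [H+] = 8.32e-06 mol/L

8.32e-06


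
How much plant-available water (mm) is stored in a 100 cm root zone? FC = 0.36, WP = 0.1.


Step 1: Available water = (FC - WP) * depth * 10
Step 2: AW = (0.36 - 0.1) * 100 * 10
Step 3: AW = 0.26 * 100 * 10
Step 4: AW = 260.0 mm

260.0


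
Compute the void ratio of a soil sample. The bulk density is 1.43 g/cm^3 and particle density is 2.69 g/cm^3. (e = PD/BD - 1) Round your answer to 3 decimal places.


Step 1: e = PD / BD - 1
Step 2: e = 2.69 / 1.43 - 1
Step 3: e = 1.88112 - 1
Step 4: e = 0.881

0.881


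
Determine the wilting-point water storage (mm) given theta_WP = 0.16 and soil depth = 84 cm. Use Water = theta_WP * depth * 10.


Step 1: Water (mm) = theta_WP * depth * 10
Step 2: Water = 0.16 * 84 * 10
Step 3: Water = 134.4 mm

134.4


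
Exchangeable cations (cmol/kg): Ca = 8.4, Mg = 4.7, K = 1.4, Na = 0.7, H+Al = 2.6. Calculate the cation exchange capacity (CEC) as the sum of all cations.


Step 1: CEC = Ca + Mg + K + Na + (H+Al)
Step 2: CEC = 8.4 + 4.7 + 1.4 + 0.7 + 2.6
Step 3: CEC = 17.8 cmol/kg

17.8


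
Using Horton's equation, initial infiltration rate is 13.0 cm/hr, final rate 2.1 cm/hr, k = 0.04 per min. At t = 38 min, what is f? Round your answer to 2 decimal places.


Step 1: f = fc + (f0 - fc) * exp(-k * t)
Step 2: exp(-0.04 * 38) = 0.218712
Step 3: f = 2.1 + (13.0 - 2.1) * 0.218712
Step 4: f = 2.1 + 10.9 * 0.218712
Step 5: f = 4.48 cm/hr

4.48


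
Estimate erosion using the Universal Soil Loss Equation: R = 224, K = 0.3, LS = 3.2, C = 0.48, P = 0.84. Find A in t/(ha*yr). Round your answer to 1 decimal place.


Step 1: A = R * K * LS * C * P
Step 2: R * K = 224 * 0.3 = 67.2
Step 3: (R*K) * LS = 67.2 * 3.2 = 215.04
Step 4: * C * P = 215.04 * 0.48 * 0.84 = 86.7
Step 5: A = 86.7 t/(ha*yr)

86.7


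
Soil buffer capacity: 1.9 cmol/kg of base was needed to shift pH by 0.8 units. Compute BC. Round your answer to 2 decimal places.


Step 1: BC = change in base / change in pH
Step 2: BC = 1.9 / 0.8
Step 3: BC = 2.38 cmol/(kg*pH unit)

2.38


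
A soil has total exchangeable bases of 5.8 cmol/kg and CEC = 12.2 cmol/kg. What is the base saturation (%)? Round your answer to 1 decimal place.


Step 1: BS = 100 * (sum of bases) / CEC
Step 2: BS = 100 * 5.8 / 12.2
Step 3: BS = 47.5%

47.5


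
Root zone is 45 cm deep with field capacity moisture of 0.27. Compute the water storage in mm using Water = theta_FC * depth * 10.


Step 1: Water (mm) = theta_FC * depth (cm) * 10
Step 2: Water = 0.27 * 45 * 10
Step 3: Water = 121.5 mm

121.5


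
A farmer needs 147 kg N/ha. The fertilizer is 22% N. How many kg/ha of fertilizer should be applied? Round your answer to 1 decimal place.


Step 1: Fertilizer rate = target N / (N content / 100)
Step 2: Rate = 147 / (22 / 100)
Step 3: Rate = 147 / 0.22
Step 4: Rate = 668.2 kg/ha

668.2


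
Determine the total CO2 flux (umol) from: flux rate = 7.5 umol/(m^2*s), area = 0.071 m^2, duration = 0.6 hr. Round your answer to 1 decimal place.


Step 1: Convert time to seconds: 0.6 hr * 3600 = 2160.0 s
Step 2: Total = flux * area * time_s
Step 3: Total = 7.5 * 0.071 * 2160.0
Step 4: Total = 1150.2 umol

1150.2


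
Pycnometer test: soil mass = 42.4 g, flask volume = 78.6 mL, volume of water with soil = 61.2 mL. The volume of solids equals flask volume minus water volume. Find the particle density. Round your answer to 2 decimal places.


Step 1: Volume of solids = flask volume - water volume with soil
Step 2: V_solids = 78.6 - 61.2 = 17.4 mL
Step 3: Particle density = mass / V_solids = 42.4 / 17.4 = 2.44 g/cm^3

2.44


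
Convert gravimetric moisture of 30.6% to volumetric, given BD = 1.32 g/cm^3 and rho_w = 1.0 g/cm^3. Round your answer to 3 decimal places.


Step 1: theta = (w / 100) * BD / rho_w
Step 2: theta = (30.6 / 100) * 1.32 / 1.0
Step 3: theta = 0.306 * 1.32
Step 4: theta = 0.404

0.404


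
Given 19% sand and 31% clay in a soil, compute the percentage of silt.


Step 1: sand + silt + clay = 100%
Step 2: silt = 100 - sand - clay
Step 3: silt = 100 - 19 - 31
Step 4: silt = 50%

50


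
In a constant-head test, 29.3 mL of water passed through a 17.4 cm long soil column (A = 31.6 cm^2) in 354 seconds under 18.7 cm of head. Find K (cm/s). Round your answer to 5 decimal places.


Step 1: K = Q * L / (A * t * h)
Step 2: Numerator = 29.3 * 17.4 = 509.82
Step 3: Denominator = 31.6 * 354 * 18.7 = 209185.68
Step 4: K = 509.82 / 209185.68 = 0.00244 cm/s

0.00244


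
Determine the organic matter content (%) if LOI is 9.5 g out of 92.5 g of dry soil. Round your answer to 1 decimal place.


Step 1: OM% = 100 * LOI / sample mass
Step 2: OM = 100 * 9.5 / 92.5
Step 3: OM = 10.3%

10.3


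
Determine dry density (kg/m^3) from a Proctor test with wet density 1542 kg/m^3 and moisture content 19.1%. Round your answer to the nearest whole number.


Step 1: Dry density = wet density / (1 + w/100)
Step 2: Dry density = 1542 / (1 + 19.1/100)
Step 3: Dry density = 1542 / 1.191
Step 4: Dry density = 1295 kg/m^3

1295


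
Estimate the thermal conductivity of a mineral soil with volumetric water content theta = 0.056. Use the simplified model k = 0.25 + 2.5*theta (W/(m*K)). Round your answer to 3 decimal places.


Step 1: k = 0.25 + 2.5 * theta
Step 2: k = 0.25 + 2.5 * 0.056
Step 3: k = 0.25 + 0.14
Step 4: k = 0.39 W/(m*K)

0.39
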